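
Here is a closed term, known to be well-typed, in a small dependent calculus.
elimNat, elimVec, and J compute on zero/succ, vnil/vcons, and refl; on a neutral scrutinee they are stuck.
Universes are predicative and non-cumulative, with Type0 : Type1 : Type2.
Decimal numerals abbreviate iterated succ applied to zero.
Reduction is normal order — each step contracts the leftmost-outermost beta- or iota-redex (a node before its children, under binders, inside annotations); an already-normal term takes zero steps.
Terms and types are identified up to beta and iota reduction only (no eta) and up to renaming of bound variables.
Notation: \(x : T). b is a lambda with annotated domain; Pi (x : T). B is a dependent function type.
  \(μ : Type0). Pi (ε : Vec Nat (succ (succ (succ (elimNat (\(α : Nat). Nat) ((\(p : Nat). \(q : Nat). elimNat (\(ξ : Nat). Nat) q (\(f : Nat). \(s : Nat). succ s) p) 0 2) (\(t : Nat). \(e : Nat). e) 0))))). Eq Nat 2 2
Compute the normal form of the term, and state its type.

reduced normal form:
  \(μ : Type0). Pi (ε : Vec Nat 5). Eq Nat 2 2
the term's type:
  Pi (μ : Type0). Type0
observation: the leftmost-outermost redex is an elimNat iota-redex, and normalization takes 4 steps.


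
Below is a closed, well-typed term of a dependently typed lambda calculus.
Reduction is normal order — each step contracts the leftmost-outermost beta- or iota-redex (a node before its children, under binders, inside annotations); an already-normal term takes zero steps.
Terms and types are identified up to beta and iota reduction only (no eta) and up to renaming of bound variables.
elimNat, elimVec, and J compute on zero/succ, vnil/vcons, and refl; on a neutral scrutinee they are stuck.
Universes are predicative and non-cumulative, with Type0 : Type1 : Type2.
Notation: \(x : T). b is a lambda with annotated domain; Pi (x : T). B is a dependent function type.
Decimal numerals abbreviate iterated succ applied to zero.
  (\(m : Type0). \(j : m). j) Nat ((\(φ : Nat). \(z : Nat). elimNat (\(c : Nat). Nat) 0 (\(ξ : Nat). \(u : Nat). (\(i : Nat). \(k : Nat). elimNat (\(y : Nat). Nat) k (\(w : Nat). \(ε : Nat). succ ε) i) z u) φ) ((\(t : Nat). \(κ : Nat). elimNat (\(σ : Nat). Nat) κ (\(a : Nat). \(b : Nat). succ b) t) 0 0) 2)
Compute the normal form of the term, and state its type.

normal form:
  0
the term's type:
  Nat
observation: the first redex contracted is a beta-redex; the normal form is reached in 17 normal-order steps.


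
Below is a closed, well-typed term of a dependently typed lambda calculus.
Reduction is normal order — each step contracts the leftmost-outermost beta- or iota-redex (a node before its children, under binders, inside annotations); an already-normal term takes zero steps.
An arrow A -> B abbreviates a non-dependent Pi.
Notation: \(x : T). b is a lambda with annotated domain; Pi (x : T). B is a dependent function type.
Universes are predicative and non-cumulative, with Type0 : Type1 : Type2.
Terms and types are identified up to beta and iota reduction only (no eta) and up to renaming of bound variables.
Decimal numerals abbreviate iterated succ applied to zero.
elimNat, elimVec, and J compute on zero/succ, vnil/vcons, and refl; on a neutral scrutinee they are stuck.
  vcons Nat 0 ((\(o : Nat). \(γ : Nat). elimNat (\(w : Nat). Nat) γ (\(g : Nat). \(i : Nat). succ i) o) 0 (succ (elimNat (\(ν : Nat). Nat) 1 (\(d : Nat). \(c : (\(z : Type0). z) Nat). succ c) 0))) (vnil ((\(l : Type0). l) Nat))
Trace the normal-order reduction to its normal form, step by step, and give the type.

normal-order reduction sequence:
  vcons Nat 0 ((\(o : Nat). \(γ : Nat). elimNat (\(w : Nat). Nat) γ (\(g : Nat). \(i : Nat). succ i) o) 0 (succ (elimNat (\(ν : Nat). Nat) 1 (\(d : Nat). \(c : (\(z : Type0). z) Nat). succ c) 0))) (vnil ((\(l : Type0). l) Nat))
  ~> vcons Nat 0 ((\(o : Nat). elimNat (\(γ : Nat). Nat) o (\(w : Nat). \(g : Nat). succ g) 0) (succ (elimNat (\(i : Nat). Nat) 1 (\(ν : Nat). \(d : (\(c : Type0). c) Nat). succ d) 0))) (vnil ((\(z : Type0). z) Nat))
  ~> vcons Nat 0 (elimNat (\(o : Nat). Nat) (succ (elimNat (\(γ : Nat). Nat) 1 (\(w : Nat). \(g : (\(i : Type0). i) Nat). succ g) 0)) (\(ν : Nat). \(d : Nat). succ d) 0) (vnil ((\(c : Type0). c) Nat))
  ~> vcons Nat 0 (succ (elimNat (\(o : Nat). Nat) 1 (\(γ : Nat). \(w : (\(g : Type0). g) Nat). succ w) 0)) (vnil ((\(i : Type0). i) Nat))
  ~> vcons Nat 0 2 (vnil ((\(o : Type0). o) Nat))
  ~> vcons Nat 0 2 (vnil Nat)
type:
  Vec Nat 1


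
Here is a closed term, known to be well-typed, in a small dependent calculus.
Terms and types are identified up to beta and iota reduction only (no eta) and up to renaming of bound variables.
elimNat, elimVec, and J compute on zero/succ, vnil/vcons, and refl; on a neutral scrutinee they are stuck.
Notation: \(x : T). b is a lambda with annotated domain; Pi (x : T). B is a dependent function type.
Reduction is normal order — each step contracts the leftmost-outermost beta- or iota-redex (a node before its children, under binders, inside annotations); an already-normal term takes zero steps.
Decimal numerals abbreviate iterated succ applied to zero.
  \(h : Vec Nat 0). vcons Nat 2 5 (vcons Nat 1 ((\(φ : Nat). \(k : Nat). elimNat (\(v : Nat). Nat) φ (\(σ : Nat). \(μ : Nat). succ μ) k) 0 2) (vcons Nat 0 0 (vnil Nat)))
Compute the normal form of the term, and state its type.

normal form:
  \(h : Vec Nat 0). vcons Nat 2 5 (vcons Nat 1 2 (vcons Nat 0 0 (vnil Nat)))
the term's type:
  Pi (h : Vec Nat 0). Vec Nat 3


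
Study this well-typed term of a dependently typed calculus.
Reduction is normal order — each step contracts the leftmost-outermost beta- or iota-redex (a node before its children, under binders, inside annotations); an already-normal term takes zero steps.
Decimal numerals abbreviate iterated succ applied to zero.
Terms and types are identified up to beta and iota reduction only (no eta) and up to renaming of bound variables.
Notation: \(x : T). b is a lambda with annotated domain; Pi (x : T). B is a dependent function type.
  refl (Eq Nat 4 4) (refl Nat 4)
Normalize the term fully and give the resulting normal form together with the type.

normal form:
  refl (Eq Nat 4 4) (refl Nat 4)
the term's type:
  Eq (Eq Nat 4 4) (refl Nat 4) (refl Nat 4)


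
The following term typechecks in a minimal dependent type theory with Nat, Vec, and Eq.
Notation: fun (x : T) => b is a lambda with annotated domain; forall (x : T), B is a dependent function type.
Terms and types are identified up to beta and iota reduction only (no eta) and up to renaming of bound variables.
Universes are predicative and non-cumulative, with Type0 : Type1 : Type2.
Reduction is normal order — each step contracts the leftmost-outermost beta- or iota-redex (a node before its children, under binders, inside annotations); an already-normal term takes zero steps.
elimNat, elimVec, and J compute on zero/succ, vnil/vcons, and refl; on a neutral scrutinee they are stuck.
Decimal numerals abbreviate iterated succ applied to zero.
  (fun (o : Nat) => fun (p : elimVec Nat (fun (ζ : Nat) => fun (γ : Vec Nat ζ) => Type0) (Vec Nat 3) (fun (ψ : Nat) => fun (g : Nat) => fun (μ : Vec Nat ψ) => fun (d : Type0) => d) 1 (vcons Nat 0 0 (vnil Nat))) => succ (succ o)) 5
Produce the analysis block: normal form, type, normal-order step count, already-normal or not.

resulting normal form:
  fun (o : Vec Nat 3) => 7
inferred type:
  forall (o : Vec Nat 3), Nat
steps to reach normal form (normal order): 7
already normal: no
first redex: a beta-redex


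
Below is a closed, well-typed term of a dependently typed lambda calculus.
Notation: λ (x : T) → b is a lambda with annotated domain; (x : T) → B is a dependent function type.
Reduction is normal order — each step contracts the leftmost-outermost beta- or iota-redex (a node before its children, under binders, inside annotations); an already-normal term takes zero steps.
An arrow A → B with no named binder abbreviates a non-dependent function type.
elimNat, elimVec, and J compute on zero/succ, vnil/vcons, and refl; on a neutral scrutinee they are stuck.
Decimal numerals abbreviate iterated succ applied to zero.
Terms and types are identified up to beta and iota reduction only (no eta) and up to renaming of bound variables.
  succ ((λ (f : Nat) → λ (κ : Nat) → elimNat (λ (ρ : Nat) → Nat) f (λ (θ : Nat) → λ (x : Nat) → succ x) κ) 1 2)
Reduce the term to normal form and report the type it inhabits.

reduced normal form:
  4
inferred type:
  Nat
observation: the first redex contracted is a beta-redex; the normal form is reached in 9 normal-order steps.


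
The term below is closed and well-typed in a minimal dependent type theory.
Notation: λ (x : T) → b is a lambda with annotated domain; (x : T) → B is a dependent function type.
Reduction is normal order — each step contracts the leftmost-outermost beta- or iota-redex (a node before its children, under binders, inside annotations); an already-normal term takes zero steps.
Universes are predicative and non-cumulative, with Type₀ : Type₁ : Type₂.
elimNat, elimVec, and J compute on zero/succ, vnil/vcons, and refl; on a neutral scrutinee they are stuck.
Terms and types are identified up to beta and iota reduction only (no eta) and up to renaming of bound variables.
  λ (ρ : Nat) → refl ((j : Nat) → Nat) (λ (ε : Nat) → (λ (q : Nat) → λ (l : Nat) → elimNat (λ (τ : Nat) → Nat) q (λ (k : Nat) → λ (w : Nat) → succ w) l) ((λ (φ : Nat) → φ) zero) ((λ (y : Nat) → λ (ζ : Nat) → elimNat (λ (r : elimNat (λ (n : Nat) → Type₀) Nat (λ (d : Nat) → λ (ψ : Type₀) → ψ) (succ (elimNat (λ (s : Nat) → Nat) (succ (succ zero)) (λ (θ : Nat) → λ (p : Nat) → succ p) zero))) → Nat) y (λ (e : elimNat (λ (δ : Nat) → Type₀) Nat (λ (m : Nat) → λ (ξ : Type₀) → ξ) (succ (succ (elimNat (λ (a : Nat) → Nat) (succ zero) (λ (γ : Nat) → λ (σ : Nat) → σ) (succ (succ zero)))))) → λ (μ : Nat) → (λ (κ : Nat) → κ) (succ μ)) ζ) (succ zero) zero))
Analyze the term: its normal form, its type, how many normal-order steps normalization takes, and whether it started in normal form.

resulting normal form:
  λ (ρ : Nat) → refl ((j : Nat) → Nat) (λ (ε : Nat) → succ zero)
the term's type:
  (ρ : Nat) → Eq ((j : Nat) → Nat) (λ (ε : Nat) → succ zero) (λ (q : Nat) → succ zero)
steps to reach normal form (normal order): 10
term was already normal: no
first redex: a beta-redex


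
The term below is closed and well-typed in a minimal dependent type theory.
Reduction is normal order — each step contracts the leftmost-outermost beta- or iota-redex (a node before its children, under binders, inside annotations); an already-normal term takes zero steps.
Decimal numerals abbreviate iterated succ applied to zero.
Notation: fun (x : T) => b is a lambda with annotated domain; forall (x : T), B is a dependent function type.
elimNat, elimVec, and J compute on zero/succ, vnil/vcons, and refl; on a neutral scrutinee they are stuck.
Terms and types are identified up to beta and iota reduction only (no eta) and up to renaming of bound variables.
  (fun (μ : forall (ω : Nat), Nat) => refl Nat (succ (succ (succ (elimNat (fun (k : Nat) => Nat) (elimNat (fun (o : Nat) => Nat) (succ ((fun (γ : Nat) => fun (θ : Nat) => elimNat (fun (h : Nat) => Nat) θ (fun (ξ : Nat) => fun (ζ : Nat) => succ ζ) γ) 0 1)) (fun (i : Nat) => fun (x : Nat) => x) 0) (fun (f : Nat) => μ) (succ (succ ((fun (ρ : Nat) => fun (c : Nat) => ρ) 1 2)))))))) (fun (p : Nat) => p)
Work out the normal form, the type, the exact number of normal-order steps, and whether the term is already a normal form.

reduced normal form:
  refl Nat 5
type:
  Eq Nat 5 5
normal-order step count: 17
started in normal form: no
first contracted redex: a beta-redex


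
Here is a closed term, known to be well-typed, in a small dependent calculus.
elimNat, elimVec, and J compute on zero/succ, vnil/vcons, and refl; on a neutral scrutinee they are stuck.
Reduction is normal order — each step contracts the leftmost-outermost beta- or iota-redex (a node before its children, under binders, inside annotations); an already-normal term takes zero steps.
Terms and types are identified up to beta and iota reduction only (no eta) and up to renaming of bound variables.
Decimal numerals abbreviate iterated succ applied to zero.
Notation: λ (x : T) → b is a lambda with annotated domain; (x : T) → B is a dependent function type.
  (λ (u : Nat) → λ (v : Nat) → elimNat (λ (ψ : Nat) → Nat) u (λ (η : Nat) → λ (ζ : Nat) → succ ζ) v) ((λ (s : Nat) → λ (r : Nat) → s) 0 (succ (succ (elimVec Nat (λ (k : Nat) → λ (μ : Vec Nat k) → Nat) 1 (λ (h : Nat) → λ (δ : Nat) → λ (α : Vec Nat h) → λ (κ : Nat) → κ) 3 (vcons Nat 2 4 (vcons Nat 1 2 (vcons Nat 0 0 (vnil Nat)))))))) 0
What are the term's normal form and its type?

reduced normal form:
  0
inferred type:
  Nat
observation: contracting a beta-redex first, the term normalizes in 5 steps.


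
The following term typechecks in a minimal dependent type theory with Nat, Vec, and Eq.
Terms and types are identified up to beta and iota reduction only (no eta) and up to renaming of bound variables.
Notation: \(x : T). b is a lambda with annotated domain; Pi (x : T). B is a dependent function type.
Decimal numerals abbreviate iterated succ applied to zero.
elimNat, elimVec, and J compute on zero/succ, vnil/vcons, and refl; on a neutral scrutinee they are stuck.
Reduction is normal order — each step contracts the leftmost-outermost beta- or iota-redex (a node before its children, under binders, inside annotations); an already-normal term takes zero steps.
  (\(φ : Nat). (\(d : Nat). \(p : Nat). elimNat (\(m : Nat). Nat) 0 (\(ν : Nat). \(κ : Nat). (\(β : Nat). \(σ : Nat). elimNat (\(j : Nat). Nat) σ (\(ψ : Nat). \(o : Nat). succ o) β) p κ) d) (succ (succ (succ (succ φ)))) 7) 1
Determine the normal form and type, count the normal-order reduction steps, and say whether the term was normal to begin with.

reduced normal form:
  35
type:
  Nat
normal-order step count: 139
already normal: no
first contracted redex: a beta-redex


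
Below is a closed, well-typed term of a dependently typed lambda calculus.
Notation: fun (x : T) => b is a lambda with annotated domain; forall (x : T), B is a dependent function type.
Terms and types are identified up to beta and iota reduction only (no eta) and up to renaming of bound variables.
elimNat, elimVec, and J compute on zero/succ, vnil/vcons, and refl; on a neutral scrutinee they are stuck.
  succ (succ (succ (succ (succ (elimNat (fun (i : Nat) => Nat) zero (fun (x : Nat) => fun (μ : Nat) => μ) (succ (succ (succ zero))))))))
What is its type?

the term's type:
  Nat


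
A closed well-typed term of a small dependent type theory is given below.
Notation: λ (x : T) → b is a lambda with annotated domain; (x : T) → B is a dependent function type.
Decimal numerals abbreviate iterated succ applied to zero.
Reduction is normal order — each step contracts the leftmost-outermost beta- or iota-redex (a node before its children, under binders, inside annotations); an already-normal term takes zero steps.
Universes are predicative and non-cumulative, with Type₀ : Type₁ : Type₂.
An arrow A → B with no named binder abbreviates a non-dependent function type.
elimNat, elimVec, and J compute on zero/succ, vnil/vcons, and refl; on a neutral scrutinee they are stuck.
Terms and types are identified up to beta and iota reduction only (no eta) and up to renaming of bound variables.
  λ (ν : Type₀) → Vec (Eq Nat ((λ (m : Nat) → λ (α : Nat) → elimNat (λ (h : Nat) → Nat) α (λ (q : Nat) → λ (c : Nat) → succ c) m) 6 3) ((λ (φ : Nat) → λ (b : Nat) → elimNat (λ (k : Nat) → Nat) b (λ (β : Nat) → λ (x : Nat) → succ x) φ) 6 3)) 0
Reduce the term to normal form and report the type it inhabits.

resulting normal form:
  λ (ν : Type₀) → Vec (Eq Nat 9 9) 0
inferred type:
  Type₀ → Type₀
observation: the leftmost-outermost redex is a beta-redex, and normalization takes 42 steps.


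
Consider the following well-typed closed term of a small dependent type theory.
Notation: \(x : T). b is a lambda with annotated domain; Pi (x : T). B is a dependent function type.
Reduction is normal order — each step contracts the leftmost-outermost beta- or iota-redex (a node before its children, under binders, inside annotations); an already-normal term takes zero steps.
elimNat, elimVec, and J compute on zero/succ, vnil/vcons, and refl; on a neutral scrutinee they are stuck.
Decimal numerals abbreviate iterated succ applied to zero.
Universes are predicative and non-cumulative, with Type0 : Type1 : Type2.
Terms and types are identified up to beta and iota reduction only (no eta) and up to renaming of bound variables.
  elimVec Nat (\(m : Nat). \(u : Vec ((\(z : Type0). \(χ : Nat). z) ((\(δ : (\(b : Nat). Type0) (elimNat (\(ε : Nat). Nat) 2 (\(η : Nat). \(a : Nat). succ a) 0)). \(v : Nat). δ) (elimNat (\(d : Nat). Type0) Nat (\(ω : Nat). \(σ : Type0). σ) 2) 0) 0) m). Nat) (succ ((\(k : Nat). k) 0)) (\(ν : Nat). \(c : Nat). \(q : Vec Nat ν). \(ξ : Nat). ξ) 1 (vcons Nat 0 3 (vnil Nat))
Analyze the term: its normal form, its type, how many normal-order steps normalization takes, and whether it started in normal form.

resulting normal form:
  1
the term's type:
  Nat
reduction steps (normal order): 7
already normal: no
first contracted redex: an elimVec iota-redex


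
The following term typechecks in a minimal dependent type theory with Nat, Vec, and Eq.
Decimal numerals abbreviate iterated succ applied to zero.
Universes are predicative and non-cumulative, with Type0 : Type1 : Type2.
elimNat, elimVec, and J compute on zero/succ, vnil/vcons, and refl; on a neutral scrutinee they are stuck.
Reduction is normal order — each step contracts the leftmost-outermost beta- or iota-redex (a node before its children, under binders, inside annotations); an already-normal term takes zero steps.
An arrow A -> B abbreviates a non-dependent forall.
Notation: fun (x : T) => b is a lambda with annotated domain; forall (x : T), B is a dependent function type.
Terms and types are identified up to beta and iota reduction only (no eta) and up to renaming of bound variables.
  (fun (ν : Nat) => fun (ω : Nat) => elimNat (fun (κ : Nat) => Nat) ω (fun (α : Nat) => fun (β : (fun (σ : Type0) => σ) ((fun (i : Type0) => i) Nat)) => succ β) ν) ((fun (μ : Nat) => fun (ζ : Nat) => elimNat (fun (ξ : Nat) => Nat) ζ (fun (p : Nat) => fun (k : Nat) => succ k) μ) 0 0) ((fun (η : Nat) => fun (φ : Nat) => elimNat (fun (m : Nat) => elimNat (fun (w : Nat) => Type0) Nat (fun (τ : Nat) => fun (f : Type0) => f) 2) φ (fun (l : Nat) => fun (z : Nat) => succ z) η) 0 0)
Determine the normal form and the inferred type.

resulting normal form:
  0
inferred type:
  Nat
observation: 11 normal-order steps normalize the term, beginning with a beta-redex.


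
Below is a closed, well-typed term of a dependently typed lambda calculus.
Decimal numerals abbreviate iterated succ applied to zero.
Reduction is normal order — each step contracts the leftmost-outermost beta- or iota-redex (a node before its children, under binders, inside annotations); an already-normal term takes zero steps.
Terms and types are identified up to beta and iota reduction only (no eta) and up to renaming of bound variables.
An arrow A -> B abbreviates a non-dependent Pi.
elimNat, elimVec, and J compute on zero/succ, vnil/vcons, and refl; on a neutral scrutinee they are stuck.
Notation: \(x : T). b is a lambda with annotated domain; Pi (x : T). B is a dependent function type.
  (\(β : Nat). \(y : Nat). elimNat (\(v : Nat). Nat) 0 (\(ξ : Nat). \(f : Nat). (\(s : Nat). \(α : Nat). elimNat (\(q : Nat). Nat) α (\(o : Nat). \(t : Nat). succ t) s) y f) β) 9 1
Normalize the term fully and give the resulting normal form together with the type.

normal form:
  9
type:
  Nat
observation: normalization takes exactly 84 steps under the normal-order strategy.


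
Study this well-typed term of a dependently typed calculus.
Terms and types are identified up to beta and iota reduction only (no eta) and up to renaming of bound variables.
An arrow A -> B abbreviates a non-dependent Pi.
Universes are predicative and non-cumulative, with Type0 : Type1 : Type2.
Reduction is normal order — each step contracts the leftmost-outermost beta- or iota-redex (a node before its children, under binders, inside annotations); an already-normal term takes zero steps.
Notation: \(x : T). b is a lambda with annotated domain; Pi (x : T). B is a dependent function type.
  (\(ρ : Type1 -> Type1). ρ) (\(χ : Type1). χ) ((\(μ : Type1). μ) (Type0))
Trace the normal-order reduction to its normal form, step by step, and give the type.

normal-order reduction sequence:
  (\(ρ : Type1 -> Type1). ρ) (\(χ : Type1). χ) ((\(μ : Type1). μ) (Type0))
  ~> (\(ρ : Type1). ρ) ((\(χ : Type1). χ) (Type0))
  ~> (\(ρ : Type1). ρ) (Type0)
  ~> Type0
type:
  Type1


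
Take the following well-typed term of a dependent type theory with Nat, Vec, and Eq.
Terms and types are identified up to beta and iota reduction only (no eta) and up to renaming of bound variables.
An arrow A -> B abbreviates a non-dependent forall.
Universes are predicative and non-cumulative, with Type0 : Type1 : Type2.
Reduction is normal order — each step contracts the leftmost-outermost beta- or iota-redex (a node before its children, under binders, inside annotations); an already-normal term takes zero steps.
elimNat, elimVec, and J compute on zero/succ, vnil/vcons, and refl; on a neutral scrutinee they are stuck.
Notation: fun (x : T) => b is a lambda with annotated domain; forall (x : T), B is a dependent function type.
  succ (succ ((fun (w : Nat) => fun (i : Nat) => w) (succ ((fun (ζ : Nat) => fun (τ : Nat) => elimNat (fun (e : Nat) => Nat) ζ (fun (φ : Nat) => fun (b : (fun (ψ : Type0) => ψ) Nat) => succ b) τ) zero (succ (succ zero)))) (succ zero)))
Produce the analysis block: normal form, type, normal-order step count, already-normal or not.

resulting normal form:
  succ (succ (succ (succ (succ zero))))
the term's type:
  Nat
steps to reach normal form (normal order): 11
already normal: no
first redex: a beta-redex


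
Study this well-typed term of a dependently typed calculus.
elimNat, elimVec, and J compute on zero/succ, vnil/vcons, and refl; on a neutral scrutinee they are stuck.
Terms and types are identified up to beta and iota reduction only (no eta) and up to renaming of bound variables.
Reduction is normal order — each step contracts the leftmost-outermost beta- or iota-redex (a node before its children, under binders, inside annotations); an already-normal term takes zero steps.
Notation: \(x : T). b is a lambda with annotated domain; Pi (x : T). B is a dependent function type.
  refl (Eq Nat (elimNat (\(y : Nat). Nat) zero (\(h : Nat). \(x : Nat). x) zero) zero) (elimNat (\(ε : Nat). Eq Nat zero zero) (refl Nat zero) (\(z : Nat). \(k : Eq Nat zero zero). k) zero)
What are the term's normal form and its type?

resulting normal form:
  refl (Eq Nat zero zero) (refl Nat zero)
inferred type:
  Eq (Eq Nat zero zero) (refl Nat zero) (refl Nat zero)
observation: normalization takes exactly 2 steps under the normal-order strategy.


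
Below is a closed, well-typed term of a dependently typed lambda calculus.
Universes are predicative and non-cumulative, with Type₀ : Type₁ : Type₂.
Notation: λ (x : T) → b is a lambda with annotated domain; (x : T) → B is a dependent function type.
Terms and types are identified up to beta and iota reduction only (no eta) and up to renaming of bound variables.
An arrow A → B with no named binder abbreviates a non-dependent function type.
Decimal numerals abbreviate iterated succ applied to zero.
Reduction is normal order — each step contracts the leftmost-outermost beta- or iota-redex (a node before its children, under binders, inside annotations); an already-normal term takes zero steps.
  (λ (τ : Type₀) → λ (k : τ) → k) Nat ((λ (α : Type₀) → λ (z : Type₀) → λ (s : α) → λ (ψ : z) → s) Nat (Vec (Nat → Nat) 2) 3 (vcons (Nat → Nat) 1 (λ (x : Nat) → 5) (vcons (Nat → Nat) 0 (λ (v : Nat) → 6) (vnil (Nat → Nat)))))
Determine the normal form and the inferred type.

reduced normal form:
  3
type:
  Nat


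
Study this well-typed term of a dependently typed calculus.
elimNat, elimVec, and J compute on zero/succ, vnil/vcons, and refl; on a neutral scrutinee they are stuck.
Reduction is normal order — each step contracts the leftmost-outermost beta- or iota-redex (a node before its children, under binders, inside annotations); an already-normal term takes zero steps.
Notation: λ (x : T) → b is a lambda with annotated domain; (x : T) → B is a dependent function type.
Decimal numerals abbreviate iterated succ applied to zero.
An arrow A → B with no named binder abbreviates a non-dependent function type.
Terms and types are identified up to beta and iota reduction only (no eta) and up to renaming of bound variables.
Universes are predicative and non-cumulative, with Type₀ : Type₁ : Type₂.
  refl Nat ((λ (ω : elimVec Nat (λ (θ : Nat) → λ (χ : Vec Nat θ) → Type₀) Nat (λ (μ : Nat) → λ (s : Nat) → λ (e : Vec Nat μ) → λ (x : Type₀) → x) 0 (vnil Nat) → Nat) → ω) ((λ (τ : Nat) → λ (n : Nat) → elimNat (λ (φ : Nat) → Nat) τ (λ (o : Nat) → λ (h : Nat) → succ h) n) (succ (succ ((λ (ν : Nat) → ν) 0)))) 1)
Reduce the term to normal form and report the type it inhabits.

reduced normal form:
  refl Nat 3
inferred type:
  Eq Nat 3 3


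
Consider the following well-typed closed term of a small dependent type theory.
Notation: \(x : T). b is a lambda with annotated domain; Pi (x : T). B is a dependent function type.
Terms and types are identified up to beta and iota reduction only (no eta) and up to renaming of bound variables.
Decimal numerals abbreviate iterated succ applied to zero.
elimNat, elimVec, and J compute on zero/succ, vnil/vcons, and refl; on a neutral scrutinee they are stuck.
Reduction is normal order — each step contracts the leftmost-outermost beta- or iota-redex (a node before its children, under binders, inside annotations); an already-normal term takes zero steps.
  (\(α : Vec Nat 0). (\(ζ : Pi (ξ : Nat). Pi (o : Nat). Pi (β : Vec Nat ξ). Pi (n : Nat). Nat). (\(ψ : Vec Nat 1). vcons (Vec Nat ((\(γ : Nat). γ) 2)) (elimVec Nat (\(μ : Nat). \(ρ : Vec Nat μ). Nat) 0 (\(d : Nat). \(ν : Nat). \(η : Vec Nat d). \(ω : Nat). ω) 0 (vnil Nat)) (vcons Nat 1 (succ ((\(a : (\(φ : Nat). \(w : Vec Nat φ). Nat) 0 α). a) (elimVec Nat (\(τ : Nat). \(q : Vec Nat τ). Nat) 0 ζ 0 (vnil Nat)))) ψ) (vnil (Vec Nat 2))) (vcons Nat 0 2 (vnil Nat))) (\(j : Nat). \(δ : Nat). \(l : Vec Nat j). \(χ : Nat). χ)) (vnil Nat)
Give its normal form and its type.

normal form:
  vcons (Vec Nat 2) 0 (vcons Nat 1 1 (vcons Nat 0 2 (vnil Nat))) (vnil (Vec Nat 2))
the term's type:
  Vec (Vec Nat 2) 1


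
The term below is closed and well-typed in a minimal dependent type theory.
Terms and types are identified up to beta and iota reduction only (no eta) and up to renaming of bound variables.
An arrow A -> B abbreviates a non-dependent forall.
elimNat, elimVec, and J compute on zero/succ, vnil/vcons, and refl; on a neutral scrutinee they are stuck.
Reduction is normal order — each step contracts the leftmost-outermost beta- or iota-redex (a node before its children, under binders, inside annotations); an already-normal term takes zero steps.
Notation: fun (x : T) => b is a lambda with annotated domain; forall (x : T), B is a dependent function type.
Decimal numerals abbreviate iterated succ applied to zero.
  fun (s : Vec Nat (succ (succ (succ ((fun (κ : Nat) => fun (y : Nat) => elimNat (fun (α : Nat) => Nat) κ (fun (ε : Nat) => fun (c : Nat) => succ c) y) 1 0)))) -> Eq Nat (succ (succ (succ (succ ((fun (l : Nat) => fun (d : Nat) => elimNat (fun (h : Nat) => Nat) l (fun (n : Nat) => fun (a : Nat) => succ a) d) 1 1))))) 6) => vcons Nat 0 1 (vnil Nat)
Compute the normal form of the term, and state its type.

normal form:
  fun (s : Vec Nat 4 -> Eq Nat 6 6) => vcons Nat 0 1 (vnil Nat)
the term's type:
  (Vec Nat 4 -> Eq Nat 6 6) -> Vec Nat 1
observation: 9 normal-order steps normalize the term, beginning with a beta-redex.


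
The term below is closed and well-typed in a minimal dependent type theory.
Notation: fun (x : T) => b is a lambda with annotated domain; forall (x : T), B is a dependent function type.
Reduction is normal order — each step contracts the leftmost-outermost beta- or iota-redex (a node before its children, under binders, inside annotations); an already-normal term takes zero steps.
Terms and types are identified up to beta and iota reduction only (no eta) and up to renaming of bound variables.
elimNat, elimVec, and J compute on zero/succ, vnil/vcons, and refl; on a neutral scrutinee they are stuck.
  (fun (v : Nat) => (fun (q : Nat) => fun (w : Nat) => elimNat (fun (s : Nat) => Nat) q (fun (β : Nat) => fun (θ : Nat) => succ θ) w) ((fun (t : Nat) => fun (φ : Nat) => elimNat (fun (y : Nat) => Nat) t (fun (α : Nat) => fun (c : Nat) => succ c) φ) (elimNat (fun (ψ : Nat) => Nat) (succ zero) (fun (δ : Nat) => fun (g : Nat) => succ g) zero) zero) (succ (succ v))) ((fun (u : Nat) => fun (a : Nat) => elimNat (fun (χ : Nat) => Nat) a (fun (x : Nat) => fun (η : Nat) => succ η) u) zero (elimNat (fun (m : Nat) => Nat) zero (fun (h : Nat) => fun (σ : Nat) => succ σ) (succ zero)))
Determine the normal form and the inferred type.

resulting normal form:
  succ (succ (succ (succ zero)))
type:
  Nat


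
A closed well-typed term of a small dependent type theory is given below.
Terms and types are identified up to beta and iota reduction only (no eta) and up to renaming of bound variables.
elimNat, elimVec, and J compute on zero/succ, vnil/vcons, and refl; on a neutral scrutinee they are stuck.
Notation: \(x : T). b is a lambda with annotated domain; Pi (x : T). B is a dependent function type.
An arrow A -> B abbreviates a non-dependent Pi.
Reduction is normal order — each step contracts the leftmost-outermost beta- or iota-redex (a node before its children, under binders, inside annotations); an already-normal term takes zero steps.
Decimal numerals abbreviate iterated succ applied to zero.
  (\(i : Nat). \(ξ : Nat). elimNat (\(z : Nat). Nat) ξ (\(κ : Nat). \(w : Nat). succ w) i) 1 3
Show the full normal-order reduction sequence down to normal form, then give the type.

normal-order reduction sequence:
  (\(i : Nat). \(ξ : Nat). elimNat (\(z : Nat). Nat) ξ (\(κ : Nat). \(w : Nat). succ w) i) 1 3
  ~> (\(i : Nat). elimNat (\(ξ : Nat). Nat) i (\(z : Nat). \(κ : Nat). succ κ) 1) 3
  ~> elimNat (\(i : Nat). Nat) 3 (\(ξ : Nat). \(z : Nat). succ z) 1
  ~> (\(i : Nat). \(ξ : Nat). succ ξ) 0 (elimNat (\(z : Nat). Nat) 3 (\(κ : Nat). \(w : Nat). succ w) 0)
  ~> (\(i : Nat). succ i) (elimNat (\(ξ : Nat). Nat) 3 (\(z : Nat). \(κ : Nat). succ κ) 0)
  ~> succ (elimNat (\(i : Nat). Nat) 3 (\(ξ : Nat). \(z : Nat). succ z) 0)
  ~> 4
type:
  Nat


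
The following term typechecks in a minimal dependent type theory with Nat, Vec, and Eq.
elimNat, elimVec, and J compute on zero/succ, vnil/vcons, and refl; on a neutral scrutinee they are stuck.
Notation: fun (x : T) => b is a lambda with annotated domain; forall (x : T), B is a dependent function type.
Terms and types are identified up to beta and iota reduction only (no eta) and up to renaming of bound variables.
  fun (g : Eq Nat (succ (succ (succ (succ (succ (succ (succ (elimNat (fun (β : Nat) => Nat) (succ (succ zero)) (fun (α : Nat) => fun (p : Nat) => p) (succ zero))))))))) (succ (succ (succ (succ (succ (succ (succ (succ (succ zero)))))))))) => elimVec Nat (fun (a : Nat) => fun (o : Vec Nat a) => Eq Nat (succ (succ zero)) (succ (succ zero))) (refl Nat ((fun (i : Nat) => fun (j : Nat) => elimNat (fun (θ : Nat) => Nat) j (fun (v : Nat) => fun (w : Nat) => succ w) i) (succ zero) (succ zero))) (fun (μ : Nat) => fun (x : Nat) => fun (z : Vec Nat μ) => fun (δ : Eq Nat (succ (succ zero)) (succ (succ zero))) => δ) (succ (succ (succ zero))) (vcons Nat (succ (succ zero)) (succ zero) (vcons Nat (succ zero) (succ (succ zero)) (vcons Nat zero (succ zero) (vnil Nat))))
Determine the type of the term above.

inferred type:
  forall (g : Eq Nat (succ (succ (succ (succ (succ (succ (succ (succ (succ zero))))))))) (succ (succ (succ (succ (succ (succ (succ (succ (succ zero)))))))))), Eq Nat (succ (succ zero)) (succ (succ zero))


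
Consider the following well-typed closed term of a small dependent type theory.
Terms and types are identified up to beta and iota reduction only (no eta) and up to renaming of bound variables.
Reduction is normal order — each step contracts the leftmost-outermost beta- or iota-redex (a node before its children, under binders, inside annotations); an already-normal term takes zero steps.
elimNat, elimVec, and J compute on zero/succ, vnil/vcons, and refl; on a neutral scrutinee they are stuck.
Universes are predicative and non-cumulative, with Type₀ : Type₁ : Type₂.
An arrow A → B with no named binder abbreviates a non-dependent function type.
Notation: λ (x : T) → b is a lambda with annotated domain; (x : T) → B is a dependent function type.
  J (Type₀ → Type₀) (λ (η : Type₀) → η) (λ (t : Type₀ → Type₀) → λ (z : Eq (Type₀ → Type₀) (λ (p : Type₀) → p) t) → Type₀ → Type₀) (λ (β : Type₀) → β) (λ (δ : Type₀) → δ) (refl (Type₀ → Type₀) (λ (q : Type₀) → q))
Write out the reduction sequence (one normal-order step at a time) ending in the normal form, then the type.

normal-order reduction sequence:
  J (Type₀ → Type₀) (λ (η : Type₀) → η) (λ (t : Type₀ → Type₀) → λ (z : Eq (Type₀ → Type₀) (λ (p : Type₀) → p) t) → Type₀ → Type₀) (λ (β : Type₀) → β) (λ (δ : Type₀) → δ) (refl (Type₀ → Type₀) (λ (q : Type₀) → q))
  ~> λ (η : Type₀) → η
the term's type:
  Type₀ → Type₀


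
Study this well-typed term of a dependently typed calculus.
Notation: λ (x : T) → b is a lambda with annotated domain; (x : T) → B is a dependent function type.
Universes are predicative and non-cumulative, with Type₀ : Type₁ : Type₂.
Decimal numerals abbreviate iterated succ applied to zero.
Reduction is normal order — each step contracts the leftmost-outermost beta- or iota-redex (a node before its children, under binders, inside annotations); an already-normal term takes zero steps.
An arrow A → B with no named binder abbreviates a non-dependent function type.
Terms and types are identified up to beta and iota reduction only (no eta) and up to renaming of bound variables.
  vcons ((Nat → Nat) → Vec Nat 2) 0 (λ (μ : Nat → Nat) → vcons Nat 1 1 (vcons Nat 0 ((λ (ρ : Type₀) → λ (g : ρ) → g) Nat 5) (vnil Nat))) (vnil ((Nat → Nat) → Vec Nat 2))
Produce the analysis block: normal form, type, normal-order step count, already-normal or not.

reduced normal form:
  vcons ((Nat → Nat) → Vec Nat 2) 0 (λ (μ : Nat → Nat) → vcons Nat 1 1 (vcons Nat 0 5 (vnil Nat))) (vnil ((Nat → Nat) → Vec Nat 2))
inferred type:
  Vec ((Nat → Nat) → Vec Nat 2) 1
steps to reach normal form (normal order): 2
started in normal form: no
first contracted redex: a beta-redex


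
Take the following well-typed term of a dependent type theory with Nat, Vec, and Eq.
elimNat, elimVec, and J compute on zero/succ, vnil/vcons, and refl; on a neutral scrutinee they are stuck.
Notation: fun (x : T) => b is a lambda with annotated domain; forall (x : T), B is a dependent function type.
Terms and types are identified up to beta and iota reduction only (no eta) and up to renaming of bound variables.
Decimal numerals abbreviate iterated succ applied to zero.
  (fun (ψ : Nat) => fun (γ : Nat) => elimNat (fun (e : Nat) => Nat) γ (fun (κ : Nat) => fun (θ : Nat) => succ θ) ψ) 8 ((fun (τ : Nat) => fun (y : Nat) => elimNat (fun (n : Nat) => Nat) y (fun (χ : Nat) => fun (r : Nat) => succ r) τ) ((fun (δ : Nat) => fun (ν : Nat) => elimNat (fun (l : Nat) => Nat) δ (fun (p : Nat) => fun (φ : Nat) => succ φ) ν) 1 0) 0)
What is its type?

type:
  Nat


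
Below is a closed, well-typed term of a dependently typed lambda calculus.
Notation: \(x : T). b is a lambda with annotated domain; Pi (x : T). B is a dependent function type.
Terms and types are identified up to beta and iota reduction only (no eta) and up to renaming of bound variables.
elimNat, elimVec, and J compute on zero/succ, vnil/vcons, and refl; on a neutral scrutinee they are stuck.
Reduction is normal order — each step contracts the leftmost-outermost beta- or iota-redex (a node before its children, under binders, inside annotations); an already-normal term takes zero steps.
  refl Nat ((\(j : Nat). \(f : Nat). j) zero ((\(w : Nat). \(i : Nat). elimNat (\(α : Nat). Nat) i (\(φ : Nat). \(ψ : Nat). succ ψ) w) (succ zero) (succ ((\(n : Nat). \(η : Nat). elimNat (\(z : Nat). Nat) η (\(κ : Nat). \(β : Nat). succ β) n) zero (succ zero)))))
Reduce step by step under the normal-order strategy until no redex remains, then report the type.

reduction (normal order):
  refl Nat ((\(j : Nat). \(f : Nat). j) zero ((\(w : Nat). \(i : Nat). elimNat (\(α : Nat). Nat) i (\(φ : Nat). \(ψ : Nat). succ ψ) w) (succ zero) (succ ((\(n : Nat). \(η : Nat). elimNat (\(z : Nat). Nat) η (\(κ : Nat). \(β : Nat). succ β) n) zero (succ zero)))))
  ~> refl Nat ((\(j : Nat). zero) ((\(f : Nat). \(w : Nat). elimNat (\(i : Nat). Nat) w (\(α : Nat). \(φ : Nat). succ φ) f) (succ zero) (succ ((\(ψ : Nat). \(n : Nat). elimNat (\(η : Nat). Nat) n (\(z : Nat). \(κ : Nat). succ κ) ψ) zero (succ zero)))))
  ~> refl Nat zero
type:
  Eq Nat zero zero


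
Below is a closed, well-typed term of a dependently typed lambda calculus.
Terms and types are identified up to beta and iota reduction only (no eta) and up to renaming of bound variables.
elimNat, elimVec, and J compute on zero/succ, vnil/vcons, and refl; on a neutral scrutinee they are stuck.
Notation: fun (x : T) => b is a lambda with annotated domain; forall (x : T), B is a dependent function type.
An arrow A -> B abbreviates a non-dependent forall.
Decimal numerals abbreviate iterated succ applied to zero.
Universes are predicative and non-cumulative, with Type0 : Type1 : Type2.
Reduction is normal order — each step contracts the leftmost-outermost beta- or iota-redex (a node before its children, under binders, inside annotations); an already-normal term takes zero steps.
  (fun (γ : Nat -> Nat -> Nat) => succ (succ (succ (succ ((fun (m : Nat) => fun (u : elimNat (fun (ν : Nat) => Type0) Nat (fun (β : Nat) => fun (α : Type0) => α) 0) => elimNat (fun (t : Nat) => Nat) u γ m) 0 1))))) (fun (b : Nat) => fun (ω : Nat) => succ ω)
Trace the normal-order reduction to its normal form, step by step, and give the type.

reduction (normal order):
  (fun (γ : Nat -> Nat -> Nat) => succ (succ (succ (succ ((fun (m : Nat) => fun (u : elimNat (fun (ν : Nat) => Type0) Nat (fun (β : Nat) => fun (α : Type0) => α) 0) => elimNat (fun (t : Nat) => Nat) u γ m) 0 1))))) (fun (b : Nat) => fun (ω : Nat) => succ ω)
  ~> succ (succ (succ (succ ((fun (γ : Nat) => fun (m : elimNat (fun (u : Nat) => Type0) Nat (fun (ν : Nat) => fun (β : Type0) => β) 0) => elimNat (fun (α : Nat) => Nat) m (fun (t : Nat) => fun (b : Nat) => succ b) γ) 0 1))))
  ~> succ (succ (succ (succ ((fun (γ : elimNat (fun (m : Nat) => Type0) Nat (fun (u : Nat) => fun (ν : Type0) => ν) 0) => elimNat (fun (β : Nat) => Nat) γ (fun (α : Nat) => fun (t : Nat) => succ t) 0) 1))))
  ~> succ (succ (succ (succ (elimNat (fun (γ : Nat) => Nat) 1 (fun (m : Nat) => fun (u : Nat) => succ u) 0))))
  ~> 5
the term's type:
  Nat


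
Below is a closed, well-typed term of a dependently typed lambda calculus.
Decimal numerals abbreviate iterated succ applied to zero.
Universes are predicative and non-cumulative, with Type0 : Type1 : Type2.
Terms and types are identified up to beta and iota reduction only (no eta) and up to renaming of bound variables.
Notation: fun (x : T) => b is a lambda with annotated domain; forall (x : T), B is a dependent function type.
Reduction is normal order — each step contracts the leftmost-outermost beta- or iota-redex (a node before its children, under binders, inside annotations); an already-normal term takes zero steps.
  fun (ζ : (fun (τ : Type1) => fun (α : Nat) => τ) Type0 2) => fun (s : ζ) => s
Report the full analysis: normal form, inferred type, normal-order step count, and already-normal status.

reduced normal form:
  fun (ζ : Type0) => fun (τ : ζ) => τ
inferred type:
  forall (ζ : Type0), forall (τ : ζ), ζ
reduction steps (normal order): 2
already normal: no
first redex: a beta-redex
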